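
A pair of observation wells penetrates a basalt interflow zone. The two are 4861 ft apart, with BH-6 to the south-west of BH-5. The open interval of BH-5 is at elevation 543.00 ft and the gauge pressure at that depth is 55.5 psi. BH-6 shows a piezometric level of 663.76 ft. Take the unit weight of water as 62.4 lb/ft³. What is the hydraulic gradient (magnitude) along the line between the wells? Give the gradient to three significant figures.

Pressure head at BH-5: ψ = 144·P/γ = 144 × 55.5 / 62.4 = 128.08 ft.
Total head at BH-5: h = z + ψ = 543.00 + 128.08 = 671.08 ft.
Total head at BH-6: h = 663.76 ft (water level in the piezometer is the total head).
Head difference: h(BH-5) − h(BH-6) = 671.08 − 663.76 = 7.32 ft.
Hydraulic gradient: i = |Δh| / L = 7.32 / 4861 = 0.00151.

i ≈ 0.00151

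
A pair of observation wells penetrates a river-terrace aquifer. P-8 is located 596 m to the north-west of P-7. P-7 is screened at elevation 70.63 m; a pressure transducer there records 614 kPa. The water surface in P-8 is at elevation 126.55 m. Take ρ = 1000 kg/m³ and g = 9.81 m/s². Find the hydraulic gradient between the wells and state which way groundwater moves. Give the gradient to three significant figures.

Pressure head at P-7: ψ = P/(ρg) = 614×1000 / (1000 × 9.81) = 62.59 m.
Total head at P-7: h = z + ψ = 70.63 + 62.59 = 133.22 m.
Total head at P-8: h = 126.55 m (water level in the piezometer is the total head).
Head difference: h(P-7) − h(P-8) = 133.22 − 126.55 = 6.67 m.
Hydraulic gradient: i = |Δh| / L = 6.67 / 596 = 0.0112.
Flow is from higher to lower head: from P-7 toward P-8, i.e. toward the north-west.

i ≈ 0.0112; groundwater flows toward the north-west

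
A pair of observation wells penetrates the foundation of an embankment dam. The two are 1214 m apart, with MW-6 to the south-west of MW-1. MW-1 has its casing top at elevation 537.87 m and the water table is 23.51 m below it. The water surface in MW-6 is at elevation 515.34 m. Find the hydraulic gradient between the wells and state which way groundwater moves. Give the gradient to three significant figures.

i ≈ 0.000807; groundwater flows toward the north-east

Total head at MW-1: h = 537.87 − 23.51 = 514.36 m.
Total head at MW-6: h = 515.34 m (water level in the piezometer is the total head).
Head difference: h(MW-1) − h(MW-6) = 514.36 − 515.34 = -0.98 m.
Hydraulic gradient: i = |Δh| / L = 0.98 / 1214 = 0.000807.
Flow is from higher to lower head: from MW-6 toward MW-1, i.e. toward the north-east.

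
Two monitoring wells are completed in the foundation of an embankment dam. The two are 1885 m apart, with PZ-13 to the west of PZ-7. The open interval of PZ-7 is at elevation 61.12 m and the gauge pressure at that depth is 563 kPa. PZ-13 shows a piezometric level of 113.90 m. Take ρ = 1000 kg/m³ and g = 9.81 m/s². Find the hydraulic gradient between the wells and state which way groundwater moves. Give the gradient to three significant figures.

Pressure head at PZ-7: ψ = P/(ρg) = 563×1000 / (1000 × 9.81) = 57.39 m.
Total head at PZ-7: h = z + ψ = 61.12 + 57.39 = 118.51 m.
Total head at PZ-13: h = 113.90 m (water level in the piezometer is the total head).
Head difference: h(PZ-7) − h(PZ-13) = 118.51 − 113.90 = 4.61 m.
Hydraulic gradient: i = |Δh| / L = 4.61 / 1885 = 0.00245.
Flow is from higher to lower head: from PZ-7 toward PZ-13, i.e. toward the west.

i ≈ 0.00245; groundwater flows toward the west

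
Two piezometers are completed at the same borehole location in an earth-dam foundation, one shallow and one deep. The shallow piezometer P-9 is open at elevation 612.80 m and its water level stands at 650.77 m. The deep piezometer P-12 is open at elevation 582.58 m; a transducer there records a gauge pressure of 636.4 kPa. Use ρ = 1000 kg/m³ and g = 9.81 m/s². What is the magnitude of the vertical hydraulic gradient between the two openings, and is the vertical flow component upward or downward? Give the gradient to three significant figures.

Total head at P-9: h = 650.77 m (water level in the standpipe).
Pressure head at P-12: ψ = P/(ρg) = 636.4×1000 / (1000 × 9.81) = 64.87 m.
Total head at P-12: h = z + ψ = 582.58 + 64.87 = 647.45 m.
Δh = h(P-9) − h(P-12) = 650.77 − 647.45 = 3.32 m.
Vertical separation Δz = 612.80 − 582.58 = 30.22 m.
|i_v| = |Δh| / Δz = 3.32 / 30.22 = 0.110.
Head is higher in the shallow piezometer, so vertical flow is downward (recharge condition).

|i_v| ≈ 0.110; vertical flow is downward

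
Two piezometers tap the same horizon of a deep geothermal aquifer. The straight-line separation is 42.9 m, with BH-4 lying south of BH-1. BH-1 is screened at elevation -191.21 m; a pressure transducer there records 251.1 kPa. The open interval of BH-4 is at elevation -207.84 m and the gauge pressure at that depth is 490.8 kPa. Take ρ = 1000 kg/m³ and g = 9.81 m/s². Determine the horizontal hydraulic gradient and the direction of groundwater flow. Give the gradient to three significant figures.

Pressure head at BH-1: ψ = P/(ρg) = 251.1×1000 / (1000 × 9.81) = 25.60 m.
Total head at BH-1: h = z + ψ = -191.21 + 25.60 = -165.61 m.
Pressure head at BH-4: ψ = P/(ρg) = 490.8×1000 / (1000 × 9.81) = 50.03 m.
Total head at BH-4: h = z + ψ = -207.84 + 50.03 = -157.81 m.
Head difference: h(BH-1) − h(BH-4) = -165.61 − (-157.81) = -7.80 m.
Hydraulic gradient: i = |Δh| / L = 7.80 / 42.9 = 0.182.
Flow is from higher to lower head: from BH-4 toward BH-1, i.e. toward the north.

i ≈ 0.182; groundwater flows toward the north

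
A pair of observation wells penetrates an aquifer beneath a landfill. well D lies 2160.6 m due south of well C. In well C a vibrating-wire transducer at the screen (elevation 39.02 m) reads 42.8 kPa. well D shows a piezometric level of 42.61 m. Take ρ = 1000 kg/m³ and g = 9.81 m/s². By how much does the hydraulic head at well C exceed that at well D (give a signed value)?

Δh ≈ 0.77 m

Pressure head at well C: ψ = P/(ρg) = 42.8×1000 / (1000 × 9.81) = 4.36 m.
Total head at well C: h = z + ψ = 39.02 + 4.36 = 43.38 m.
Total head at well D: h = 42.61 m (water level in the piezometer is the total head).
Head difference: h(well C) − h(well D) = 43.38 − 42.61 = 0.77 m.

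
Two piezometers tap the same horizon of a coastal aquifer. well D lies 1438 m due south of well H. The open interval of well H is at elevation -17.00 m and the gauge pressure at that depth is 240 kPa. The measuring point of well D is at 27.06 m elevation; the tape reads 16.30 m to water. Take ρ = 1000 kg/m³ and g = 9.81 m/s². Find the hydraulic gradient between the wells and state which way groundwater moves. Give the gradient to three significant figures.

Pressure head at well H: ψ = P/(ρg) = 240×1000 / (1000 × 9.81) = 24.46 m.
Total head at well H: h = z + ψ = -17.00 + 24.46 = 7.46 m.
Total head at well D: h = 27.06 − 16.30 = 10.76 m.
Head difference: h(well H) − h(well D) = 7.46 − 10.76 = -3.30 m.
Hydraulic gradient: i = |Δh| / L = 3.30 / 1438 = 0.00229.
Flow is from higher to lower head: from well D toward well H, i.e. toward the north.

i ≈ 0.00229; groundwater flows toward the north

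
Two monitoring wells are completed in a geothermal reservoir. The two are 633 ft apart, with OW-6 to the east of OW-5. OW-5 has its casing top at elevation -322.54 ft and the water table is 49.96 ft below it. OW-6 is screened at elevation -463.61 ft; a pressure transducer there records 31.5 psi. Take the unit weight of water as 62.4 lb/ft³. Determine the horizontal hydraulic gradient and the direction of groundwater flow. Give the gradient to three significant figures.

Total head at OW-5: h = -322.54 − 49.96 = -372.50 ft.
Pressure head at OW-6: ψ = 144·P/γ = 144 × 31.5 / 62.4 = 72.69 ft.
Total head at OW-6: h = z + ψ = -463.61 + 72.69 = -390.92 ft.
Head difference: h(OW-5) − h(OW-6) = -372.50 − (-390.92) = 18.42 ft.
Hydraulic gradient: i = |Δh| / L = 18.42 / 633 = 0.0291.
Flow is from higher to lower head: from OW-5 toward OW-6, i.e. toward the east.

i ≈ 0.0291; groundwater flows toward the east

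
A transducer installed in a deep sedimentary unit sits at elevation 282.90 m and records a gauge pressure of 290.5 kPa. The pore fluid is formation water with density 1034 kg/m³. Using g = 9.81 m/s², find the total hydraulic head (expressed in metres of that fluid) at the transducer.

ψ = P/(ρg) = 290.5×1000 / (1034 × 9.81) = 28.64 m.
h = z + ψ = 282.90 + 28.64 = 311.54 m.

h ≈ 311.54 m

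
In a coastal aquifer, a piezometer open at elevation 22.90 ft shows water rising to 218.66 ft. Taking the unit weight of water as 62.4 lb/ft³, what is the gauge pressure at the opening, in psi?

P ≈ 84.8 psi

Pressure head ψ = h − z = 218.66 − 22.90 = 195.76 ft.
P = γ·ψ / 144 = 62.4 × 195.76 / 144 = 84.8 psi.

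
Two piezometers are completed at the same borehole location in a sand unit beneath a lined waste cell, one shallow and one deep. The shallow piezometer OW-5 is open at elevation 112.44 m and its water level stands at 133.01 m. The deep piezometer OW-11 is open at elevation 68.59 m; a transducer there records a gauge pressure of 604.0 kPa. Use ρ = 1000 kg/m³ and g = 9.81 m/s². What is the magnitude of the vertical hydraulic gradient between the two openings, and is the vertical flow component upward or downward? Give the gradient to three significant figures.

Total head at OW-5: h = 133.01 m (water level in the standpipe).
Pressure head at OW-11: ψ = P/(ρg) = 604.0×1000 / (1000 × 9.81) = 61.57 m.
Total head at OW-11: h = z + ψ = 68.59 + 61.57 = 130.16 m.
Δh = h(OW-5) − h(OW-11) = 133.01 − 130.16 = 2.85 m.
Vertical separation Δz = 112.44 − 68.59 = 43.85 m.
|i_v| = |Δh| / Δz = 2.85 / 43.85 = 0.0650.
Head is higher in the shallow piezometer, so vertical flow is downward (recharge condition).

|i_v| ≈ 0.0650; vertical flow is downward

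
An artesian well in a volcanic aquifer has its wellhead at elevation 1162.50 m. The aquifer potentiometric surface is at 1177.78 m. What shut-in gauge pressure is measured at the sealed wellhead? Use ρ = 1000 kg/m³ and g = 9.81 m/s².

Head above the cap: Δh = 1177.78 − 1162.50 = 15.28 m.
P = ρgΔh = 1000 × 9.81 × 15.28 = 149897 Pa ≈ 150 kPa.

P ≈ 150 kPa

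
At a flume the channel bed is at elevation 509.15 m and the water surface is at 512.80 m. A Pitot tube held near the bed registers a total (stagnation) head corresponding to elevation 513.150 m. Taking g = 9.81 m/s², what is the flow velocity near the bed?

Near the bed, under hydrostatic conditions, the piezometric head (z + ψ) equals the free-surface elevation, 512.80 m.
Velocity head = total − piezometric = 513.150 − 512.80 = 0.350 m.
v = √(2g·h_v) = √(2 × 9.81 × 0.350) = 2.62 m/s.

v ≈ 2.62 m/s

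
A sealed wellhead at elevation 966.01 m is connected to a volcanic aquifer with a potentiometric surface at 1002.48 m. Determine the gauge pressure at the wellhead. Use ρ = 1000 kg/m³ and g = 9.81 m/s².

Head above the cap: Δh = 1002.48 − 966.01 = 36.47 m.
P = ρgΔh = 1000 × 9.81 × 36.47 = 357771 Pa ≈ 358 kPa.

P ≈ 358 kPa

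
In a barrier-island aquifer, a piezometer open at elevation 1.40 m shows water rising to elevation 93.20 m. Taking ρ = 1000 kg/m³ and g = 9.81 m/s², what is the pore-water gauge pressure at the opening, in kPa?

Pressure head ψ = h − z = 93.20 − 1.40 = 91.80 m.
P = ρgψ = 1000 × 9.81 × 91.80 = 900558 Pa ≈ 901 kPa.

P ≈ 901 kPa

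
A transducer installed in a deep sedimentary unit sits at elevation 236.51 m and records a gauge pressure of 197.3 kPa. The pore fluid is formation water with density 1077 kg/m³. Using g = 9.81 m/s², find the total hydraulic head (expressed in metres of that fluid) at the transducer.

ψ = P/(ρg) = 197.3×1000 / (1077 × 9.81) = 18.67 m.
h = z + ψ = 236.51 + 18.67 = 255.18 m.

h ≈ 255.18 m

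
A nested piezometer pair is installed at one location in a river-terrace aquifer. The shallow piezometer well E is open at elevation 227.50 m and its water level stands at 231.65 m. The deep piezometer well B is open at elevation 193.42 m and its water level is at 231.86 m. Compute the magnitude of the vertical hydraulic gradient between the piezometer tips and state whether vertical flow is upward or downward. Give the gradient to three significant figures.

Total head at well E: h = 231.65 m (water level in the standpipe).
Total head at well B: h = 231.86 m.
Δh = h(well E) − h(well B) = 231.65 − 231.86 = -0.21 m.
Vertical separation Δz = 227.50 − 193.42 = 34.08 m.
|i_v| = |Δh| / Δz = 0.21 / 34.08 = 0.00616.
Head is higher in the deep piezometer, so vertical flow is upward (discharge condition).

|i_v| ≈ 0.00616; vertical flow is upward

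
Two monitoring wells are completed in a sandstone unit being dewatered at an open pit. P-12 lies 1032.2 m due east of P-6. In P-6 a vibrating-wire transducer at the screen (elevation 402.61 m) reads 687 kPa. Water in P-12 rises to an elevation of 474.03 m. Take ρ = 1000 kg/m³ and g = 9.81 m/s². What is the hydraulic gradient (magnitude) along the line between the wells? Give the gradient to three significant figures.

Pressure head at P-6: ψ = P/(ρg) = 687×1000 / (1000 × 9.81) = 70.03 m.
Total head at P-6: h = z + ψ = 402.61 + 70.03 = 472.64 m.
Total head at P-12: h = 474.03 m (water level in the piezometer is the total head).
Head difference: h(P-6) − h(P-12) = 472.64 − 474.03 = -1.39 m.
Hydraulic gradient: i = |Δh| / L = 1.39 / 1032.2 = 0.00135.

i ≈ 0.00135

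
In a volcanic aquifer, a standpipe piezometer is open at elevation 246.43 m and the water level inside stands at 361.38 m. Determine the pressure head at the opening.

Total head h = 361.38 m (the water-surface elevation in the piezometer).
Pressure head ψ = h − z = 361.38 − 246.43 = 114.95 m.

ψ ≈ 114.95 m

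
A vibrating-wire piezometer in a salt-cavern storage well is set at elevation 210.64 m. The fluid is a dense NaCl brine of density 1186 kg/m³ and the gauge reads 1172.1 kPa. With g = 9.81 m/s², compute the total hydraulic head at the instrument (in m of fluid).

ψ = P/(ρg) = 1172.1×1000 / (1186 × 9.81) = 100.74 m.
h = z + ψ = 210.64 + 100.74 = 311.38 m.

h ≈ 311.38 m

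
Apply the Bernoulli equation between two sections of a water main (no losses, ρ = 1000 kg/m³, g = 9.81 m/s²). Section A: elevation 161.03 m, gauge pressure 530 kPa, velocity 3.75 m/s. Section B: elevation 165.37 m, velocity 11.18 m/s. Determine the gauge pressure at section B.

Pressure head at A: ψ₁ = P₁/(ρg) = 530×1000 / (1000 × 9.81) = 54.03 m.
Velocity heads: v₁²/2g = 3.75²/19.62 = 0.717 m; v₂²/2g = 11.18²/19.62 = 6.371 m.
Total head H = z₁ + ψ₁ + v₁²/2g = 161.03 + 54.03 + 0.717 = 215.78 m.
ψ₂ = H − z₂ − v₂²/2g = 215.78 − 165.37 − 6.371 = 44.04 m.
P₂ = ρgψ₂ = 1000 × 9.81 × 44.04 ≈ 432 kPa.

P₂ ≈ 432 kPa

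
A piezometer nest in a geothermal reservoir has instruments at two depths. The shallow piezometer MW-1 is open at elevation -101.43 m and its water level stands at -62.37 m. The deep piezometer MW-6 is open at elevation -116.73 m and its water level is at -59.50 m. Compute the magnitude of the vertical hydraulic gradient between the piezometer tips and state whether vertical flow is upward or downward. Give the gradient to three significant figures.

Total head at MW-1: h = -62.37 m (water level in the standpipe).
Total head at MW-6: h = -59.50 m.
Δh = h(MW-1) − h(MW-6) = -62.37 − (-59.50) = -2.87 m.
Vertical separation Δz = -101.43 − (-116.73) = 15.30 m.
|i_v| = |Δh| / Δz = 2.87 / 15.30 = 0.188.
Head is higher in the deep piezometer, so vertical flow is upward (discharge condition).

|i_v| ≈ 0.188; vertical flow is upward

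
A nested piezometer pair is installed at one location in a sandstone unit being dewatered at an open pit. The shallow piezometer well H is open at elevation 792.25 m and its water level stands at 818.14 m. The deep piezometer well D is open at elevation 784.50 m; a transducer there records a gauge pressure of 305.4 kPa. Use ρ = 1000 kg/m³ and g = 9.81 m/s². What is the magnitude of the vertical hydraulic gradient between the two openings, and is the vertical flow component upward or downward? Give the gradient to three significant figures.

|i_v| ≈ 0.324; vertical flow is downward

Total head at well H: h = 818.14 m (water level in the standpipe).
Pressure head at well D: ψ = P/(ρg) = 305.4×1000 / (1000 × 9.81) = 31.13 m.
Total head at well D: h = z + ψ = 784.50 + 31.13 = 815.63 m.
Δh = h(well H) − h(well D) = 818.14 − 815.63 = 2.51 m.
Vertical separation Δz = 792.25 − 784.50 = 7.75 m.
|i_v| = |Δh| / Δz = 2.51 / 7.75 = 0.324.
Head is higher in the shallow piezometer, so vertical flow is downward (recharge condition).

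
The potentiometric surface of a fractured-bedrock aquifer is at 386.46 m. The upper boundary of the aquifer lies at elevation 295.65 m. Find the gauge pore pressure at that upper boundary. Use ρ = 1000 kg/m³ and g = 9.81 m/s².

P ≈ 891 kPa

Pressure head at the aquifer top: ψ = h − z = 386.46 − 295.65 = 90.81 m.
P = ρgψ = 1000 × 9.81 × 90.81 = 890846 Pa ≈ 891 kPa.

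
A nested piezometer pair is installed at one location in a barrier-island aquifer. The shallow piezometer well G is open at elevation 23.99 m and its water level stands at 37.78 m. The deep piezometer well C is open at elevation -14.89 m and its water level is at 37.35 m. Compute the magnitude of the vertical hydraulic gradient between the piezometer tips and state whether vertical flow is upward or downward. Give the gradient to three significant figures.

Total head at well G: h = 37.78 m (water level in the standpipe).
Total head at well C: h = 37.35 m.
Δh = h(well G) − h(well C) = 37.78 − 37.35 = 0.43 m.
Vertical separation Δz = 23.99 − (-14.89) = 38.88 m.
|i_v| = |Δh| / Δz = 0.43 / 38.88 = 0.0111.
Head is higher in the shallow piezometer, so vertical flow is downward (recharge condition).

|i_v| ≈ 0.0111; vertical flow is downward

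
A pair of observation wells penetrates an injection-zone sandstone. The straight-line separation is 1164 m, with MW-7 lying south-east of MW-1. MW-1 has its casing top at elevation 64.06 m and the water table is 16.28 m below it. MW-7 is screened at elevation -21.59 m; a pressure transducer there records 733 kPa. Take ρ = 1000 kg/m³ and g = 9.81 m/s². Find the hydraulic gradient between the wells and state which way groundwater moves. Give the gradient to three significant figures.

i ≈ 0.00460; groundwater flows toward the north-west

Total head at MW-1: h = 64.06 − 16.28 = 47.78 m.
Pressure head at MW-7: ψ = P/(ρg) = 733×1000 / (1000 × 9.81) = 74.72 m.
Total head at MW-7: h = z + ψ = -21.59 + 74.72 = 53.13 m.
Head difference: h(MW-1) − h(MW-7) = 47.78 − 53.13 = -5.35 m.
Hydraulic gradient: i = |Δh| / L = 5.35 / 1164 = 0.00460.
Flow is from higher to lower head: from MW-7 toward MW-1, i.e. toward the north-west.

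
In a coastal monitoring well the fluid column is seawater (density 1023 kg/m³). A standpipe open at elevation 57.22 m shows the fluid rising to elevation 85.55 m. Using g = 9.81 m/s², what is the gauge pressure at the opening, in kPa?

Pressure head ψ = h − z = 85.55 − 57.22 = 28.33 m.
P = ρgψ = 1023 × 9.81 × 28.33 = 284309 Pa ≈ 284 kPa.

P ≈ 284 kPa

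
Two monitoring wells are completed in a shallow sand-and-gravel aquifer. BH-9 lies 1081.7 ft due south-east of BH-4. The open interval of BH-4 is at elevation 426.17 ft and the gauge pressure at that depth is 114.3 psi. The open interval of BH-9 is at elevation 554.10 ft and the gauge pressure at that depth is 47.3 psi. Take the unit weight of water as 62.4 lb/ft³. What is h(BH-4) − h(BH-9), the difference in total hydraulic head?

Pressure head at BH-4: ψ = 144·P/γ = 144 × 114.3 / 62.4 = 263.77 ft.
Total head at BH-4: h = z + ψ = 426.17 + 263.77 = 689.94 ft.
Pressure head at BH-9: ψ = 144·P/γ = 144 × 47.3 / 62.4 = 109.15 ft.
Total head at BH-9: h = z + ψ = 554.10 + 109.15 = 663.25 ft.
Head difference: h(BH-4) − h(BH-9) = 689.94 − 663.25 = 26.69 ft.

Δh ≈ 26.69 ft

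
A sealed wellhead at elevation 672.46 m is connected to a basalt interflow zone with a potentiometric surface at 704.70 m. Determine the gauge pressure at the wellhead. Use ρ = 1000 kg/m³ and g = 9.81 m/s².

Head above the cap: Δh = 704.70 − 672.46 = 32.24 m.
P = ρgΔh = 1000 × 9.81 × 32.24 = 316274 Pa ≈ 316 kPa.

P ≈ 316 kPa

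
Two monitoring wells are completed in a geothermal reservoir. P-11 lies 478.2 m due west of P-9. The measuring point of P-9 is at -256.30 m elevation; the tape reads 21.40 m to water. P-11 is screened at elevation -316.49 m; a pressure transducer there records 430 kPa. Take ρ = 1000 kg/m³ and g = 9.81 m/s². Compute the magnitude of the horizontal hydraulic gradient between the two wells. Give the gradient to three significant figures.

Total head at P-9: h = -256.30 − 21.40 = -277.70 m.
Pressure head at P-11: ψ = P/(ρg) = 430×1000 / (1000 × 9.81) = 43.83 m.
Total head at P-11: h = z + ψ = -316.49 + 43.83 = -272.66 m.
Head difference: h(P-9) − h(P-11) = -277.70 − (-272.66) = -5.04 m.
Hydraulic gradient: i = |Δh| / L = 5.04 / 478.2 = 0.0105.

i ≈ 0.0105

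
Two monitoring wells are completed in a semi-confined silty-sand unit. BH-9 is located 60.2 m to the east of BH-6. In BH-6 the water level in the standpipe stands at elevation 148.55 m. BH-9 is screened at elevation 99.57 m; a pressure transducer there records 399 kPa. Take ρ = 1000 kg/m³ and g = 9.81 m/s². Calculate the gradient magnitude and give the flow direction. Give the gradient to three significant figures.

Total head at BH-6: h = 148.55 m (water level in the piezometer is the total head).
Pressure head at BH-9: ψ = P/(ρg) = 399×1000 / (1000 × 9.81) = 40.67 m.
Total head at BH-9: h = z + ψ = 99.57 + 40.67 = 140.24 m.
Head difference: h(BH-6) − h(BH-9) = 148.55 − 140.24 = 8.31 m.
Hydraulic gradient: i = |Δh| / L = 8.31 / 60.2 = 0.138.
Flow is from higher to lower head: from BH-6 toward BH-9, i.e. toward the east.

i ≈ 0.138; groundwater flows toward the east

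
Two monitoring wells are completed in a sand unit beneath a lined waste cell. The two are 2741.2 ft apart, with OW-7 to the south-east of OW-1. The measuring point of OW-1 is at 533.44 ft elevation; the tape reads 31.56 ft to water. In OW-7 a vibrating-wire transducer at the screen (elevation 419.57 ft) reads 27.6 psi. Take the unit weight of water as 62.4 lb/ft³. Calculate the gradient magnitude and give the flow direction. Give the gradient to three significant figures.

i ≈ 0.00679; groundwater flows toward the south-east

Total head at OW-1: h = 533.44 − 31.56 = 501.88 ft.
Pressure head at OW-7: ψ = 144·P/γ = 144 × 27.6 / 62.4 = 63.69 ft.
Total head at OW-7: h = z + ψ = 419.57 + 63.69 = 483.26 ft.
Head difference: h(OW-1) − h(OW-7) = 501.88 − 483.26 = 18.62 ft.
Hydraulic gradient: i = |Δh| / L = 18.62 / 2741.2 = 0.00679.
Flow is from higher to lower head: from OW-1 toward OW-7, i.e. toward the south-east.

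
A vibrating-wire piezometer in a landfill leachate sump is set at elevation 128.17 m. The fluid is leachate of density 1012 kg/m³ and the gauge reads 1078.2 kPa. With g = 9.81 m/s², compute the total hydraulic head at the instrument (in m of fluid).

h ≈ 236.77 m

ψ = P/(ρg) = 1078.2×1000 / (1012 × 9.81) = 108.60 m.
h = z + ψ = 128.17 + 108.60 = 236.77 m.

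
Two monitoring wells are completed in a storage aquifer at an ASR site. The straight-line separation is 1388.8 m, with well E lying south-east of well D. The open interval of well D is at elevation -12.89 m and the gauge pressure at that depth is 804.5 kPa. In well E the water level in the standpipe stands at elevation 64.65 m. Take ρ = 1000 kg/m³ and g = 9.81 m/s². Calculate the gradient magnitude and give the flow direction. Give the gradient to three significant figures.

Pressure head at well D: ψ = P/(ρg) = 804.5×1000 / (1000 × 9.81) = 82.01 m.
Total head at well D: h = z + ψ = -12.89 + 82.01 = 69.12 m.
Total head at well E: h = 64.65 m (water level in the piezometer is the total head).
Head difference: h(well D) − h(well E) = 69.12 − 64.65 = 4.47 m.
Hydraulic gradient: i = |Δh| / L = 4.47 / 1388.8 = 0.00322.
Flow is from higher to lower head: from well D toward well E, i.e. toward the south-east.

i ≈ 0.00322; groundwater flows toward the south-east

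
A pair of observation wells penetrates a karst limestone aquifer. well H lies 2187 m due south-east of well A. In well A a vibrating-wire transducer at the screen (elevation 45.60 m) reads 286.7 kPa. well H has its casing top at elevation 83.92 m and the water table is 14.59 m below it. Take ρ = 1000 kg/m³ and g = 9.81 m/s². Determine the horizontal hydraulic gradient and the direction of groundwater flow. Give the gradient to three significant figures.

i ≈ 0.00251; groundwater flows toward the south-east

Pressure head at well A: ψ = P/(ρg) = 286.7×1000 / (1000 × 9.81) = 29.23 m.
Total head at well A: h = z + ψ = 45.60 + 29.23 = 74.83 m.
Total head at well H: h = 83.92 − 14.59 = 69.33 m.
Head difference: h(well A) − h(well H) = 74.83 − 69.33 = 5.50 m.
Hydraulic gradient: i = |Δh| / L = 5.50 / 2187 = 0.00251.
Flow is from higher to lower head: from well A toward well H, i.e. toward the south-east.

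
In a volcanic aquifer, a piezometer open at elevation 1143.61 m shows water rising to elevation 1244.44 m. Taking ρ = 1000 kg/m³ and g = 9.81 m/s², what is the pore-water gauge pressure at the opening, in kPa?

P ≈ 989 kPa

Pressure head ψ = h − z = 1244.44 − 1143.61 = 100.83 m.
P = ρgψ = 1000 × 9.81 × 100.83 = 989142 Pa ≈ 989 kPa.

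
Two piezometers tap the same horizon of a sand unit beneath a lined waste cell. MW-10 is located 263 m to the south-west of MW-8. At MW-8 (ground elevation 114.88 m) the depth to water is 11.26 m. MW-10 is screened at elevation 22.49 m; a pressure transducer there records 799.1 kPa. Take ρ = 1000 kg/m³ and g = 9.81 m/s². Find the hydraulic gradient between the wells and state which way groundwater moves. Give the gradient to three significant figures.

i ≈ 0.00125; groundwater flows toward the north-east

Total head at MW-8: h = 114.88 − 11.26 = 103.62 m.
Pressure head at MW-10: ψ = P/(ρg) = 799.1×1000 / (1000 × 9.81) = 81.46 m.
Total head at MW-10: h = z + ψ = 22.49 + 81.46 = 103.95 m.
Head difference: h(MW-8) − h(MW-10) = 103.62 − 103.95 = -0.33 m.
Hydraulic gradient: i = |Δh| / L = 0.33 / 263 = 0.00125.
Flow is from higher to lower head: from MW-10 toward MW-8, i.e. toward the north-east.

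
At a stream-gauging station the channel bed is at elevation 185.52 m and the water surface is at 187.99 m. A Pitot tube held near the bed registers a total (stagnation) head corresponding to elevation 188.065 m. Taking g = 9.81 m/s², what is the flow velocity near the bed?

v ≈ 1.21 m/s

Near the bed, under hydrostatic conditions, the piezometric head (z + ψ) equals the free-surface elevation, 187.99 m.
Velocity head = total − piezometric = 188.065 − 187.99 = 0.075 m.
v = √(2g·h_v) = √(2 × 9.81 × 0.075) = 1.21 m/s.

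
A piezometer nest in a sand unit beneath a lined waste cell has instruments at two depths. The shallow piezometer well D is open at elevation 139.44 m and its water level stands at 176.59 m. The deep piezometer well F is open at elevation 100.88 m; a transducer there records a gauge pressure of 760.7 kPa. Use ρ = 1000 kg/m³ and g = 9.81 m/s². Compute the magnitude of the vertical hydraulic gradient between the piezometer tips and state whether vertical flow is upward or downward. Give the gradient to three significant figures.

Total head at well D: h = 176.59 m (water level in the standpipe).
Pressure head at well F: ψ = P/(ρg) = 760.7×1000 / (1000 × 9.81) = 77.54 m.
Total head at well F: h = z + ψ = 100.88 + 77.54 = 178.42 m.
Δh = h(well D) − h(well F) = 176.59 − 178.42 = -1.83 m.
Vertical separation Δz = 139.44 − 100.88 = 38.56 m.
|i_v| = |Δh| / Δz = 1.83 / 38.56 = 0.0475.
Head is higher in the deep piezometer, so vertical flow is upward (discharge condition).

|i_v| ≈ 0.0475; vertical flow is upward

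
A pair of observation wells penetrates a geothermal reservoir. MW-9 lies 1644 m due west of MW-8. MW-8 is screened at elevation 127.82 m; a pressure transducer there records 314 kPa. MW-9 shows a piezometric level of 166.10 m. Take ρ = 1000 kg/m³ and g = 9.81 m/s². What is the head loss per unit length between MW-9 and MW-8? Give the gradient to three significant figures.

i ≈ 0.00381 m/m

Pressure head at MW-8: ψ = P/(ρg) = 314×1000 / (1000 × 9.81) = 32.01 m.
Total head at MW-8: h = z + ψ = 127.82 + 32.01 = 159.83 m.
Total head at MW-9: h = 166.10 m (water level in the piezometer is the total head).
Head difference: h(MW-8) − h(MW-9) = 159.83 − 166.10 = -6.27 m.
Hydraulic gradient: i = |Δh| / L = 6.27 / 1644 = 0.00381.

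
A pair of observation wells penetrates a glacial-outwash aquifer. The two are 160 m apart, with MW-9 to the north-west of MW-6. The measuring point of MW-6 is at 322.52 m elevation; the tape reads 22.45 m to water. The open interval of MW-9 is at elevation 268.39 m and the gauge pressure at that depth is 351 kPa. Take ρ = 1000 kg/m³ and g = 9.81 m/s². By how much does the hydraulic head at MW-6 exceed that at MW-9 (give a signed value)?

Total head at MW-6: h = 322.52 − 22.45 = 300.07 m.
Pressure head at MW-9: ψ = P/(ρg) = 351×1000 / (1000 × 9.81) = 35.78 m.
Total head at MW-9: h = z + ψ = 268.39 + 35.78 = 304.17 m.
Head difference: h(MW-6) − h(MW-9) = 300.07 − 304.17 = -4.10 m.

Δh ≈ -4.10 m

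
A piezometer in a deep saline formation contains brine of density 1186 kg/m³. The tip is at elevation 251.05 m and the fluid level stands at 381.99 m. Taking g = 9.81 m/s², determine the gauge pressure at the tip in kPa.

P ≈ 1520 kPa

Pressure head ψ = h − z = 381.99 − 251.05 = 130.94 m.
P = ρgψ = 1186 × 9.81 × 130.94 = 1523442 Pa ≈ 1520 kPa.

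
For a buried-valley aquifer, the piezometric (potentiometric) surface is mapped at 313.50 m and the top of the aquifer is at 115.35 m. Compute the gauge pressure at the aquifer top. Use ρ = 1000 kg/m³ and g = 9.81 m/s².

P ≈ 1940 kPa

Pressure head at the aquifer top: ψ = h − z = 313.50 − 115.35 = 198.15 m.
P = ρgψ = 1000 × 9.81 × 198.15 = 1943852 Pa ≈ 1940 kPa.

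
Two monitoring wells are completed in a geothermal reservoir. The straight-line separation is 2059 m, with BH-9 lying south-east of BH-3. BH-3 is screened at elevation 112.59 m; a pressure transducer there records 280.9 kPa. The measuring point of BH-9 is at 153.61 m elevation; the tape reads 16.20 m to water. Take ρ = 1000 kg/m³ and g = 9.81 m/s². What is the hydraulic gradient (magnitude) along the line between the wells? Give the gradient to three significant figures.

Pressure head at BH-3: ψ = P/(ρg) = 280.9×1000 / (1000 × 9.81) = 28.63 m.
Total head at BH-3: h = z + ψ = 112.59 + 28.63 = 141.22 m.
Total head at BH-9: h = 153.61 − 16.20 = 137.41 m.
Head difference: h(BH-3) − h(BH-9) = 141.22 − 137.41 = 3.81 m.
Hydraulic gradient: i = |Δh| / L = 3.81 / 2059 = 0.00185.

i ≈ 0.00185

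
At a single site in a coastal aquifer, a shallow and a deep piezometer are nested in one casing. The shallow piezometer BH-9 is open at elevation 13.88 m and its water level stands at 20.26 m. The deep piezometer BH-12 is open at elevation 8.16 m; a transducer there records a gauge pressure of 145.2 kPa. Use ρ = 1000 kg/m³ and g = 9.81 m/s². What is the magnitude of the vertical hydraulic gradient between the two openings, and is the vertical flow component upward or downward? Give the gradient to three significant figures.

|i_v| ≈ 0.472; vertical flow is upward

Total head at BH-9: h = 20.26 m (water level in the standpipe).
Pressure head at BH-12: ψ = P/(ρg) = 145.2×1000 / (1000 × 9.81) = 14.80 m.
Total head at BH-12: h = z + ψ = 8.16 + 14.80 = 22.96 m.
Δh = h(BH-9) − h(BH-12) = 20.26 − 22.96 = -2.70 m.
Vertical separation Δz = 13.88 − 8.16 = 5.72 m.
|i_v| = |Δh| / Δz = 2.70 / 5.72 = 0.472.
Head is higher in the deep piezometer, so vertical flow is upward (discharge condition).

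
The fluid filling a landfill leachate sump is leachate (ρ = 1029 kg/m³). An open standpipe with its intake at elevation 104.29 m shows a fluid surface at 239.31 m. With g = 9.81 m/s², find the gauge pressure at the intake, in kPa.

P ≈ 1360 kPa

Pressure head ψ = h − z = 239.31 − 104.29 = 135.02 m.
P = ρgψ = 1029 × 9.81 × 135.02 = 1362958 Pa ≈ 1360 kPa.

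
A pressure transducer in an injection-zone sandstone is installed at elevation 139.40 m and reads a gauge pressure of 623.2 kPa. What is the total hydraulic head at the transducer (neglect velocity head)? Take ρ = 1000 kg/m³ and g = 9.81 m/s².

h ≈ 202.93 m

ψ = P/(ρg) = 623.2×1000 / (1000 × 9.81) = 63.53 m.
h = z + ψ = 139.40 + 63.53 = 202.93 m.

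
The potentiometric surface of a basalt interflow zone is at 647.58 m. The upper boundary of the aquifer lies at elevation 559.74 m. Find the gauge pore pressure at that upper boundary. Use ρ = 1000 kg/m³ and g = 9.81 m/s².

Pressure head at the aquifer top: ψ = h − z = 647.58 − 559.74 = 87.84 m.
P = ρgψ = 1000 × 9.81 × 87.84 = 861710 Pa ≈ 862 kPa.

P ≈ 862 kPa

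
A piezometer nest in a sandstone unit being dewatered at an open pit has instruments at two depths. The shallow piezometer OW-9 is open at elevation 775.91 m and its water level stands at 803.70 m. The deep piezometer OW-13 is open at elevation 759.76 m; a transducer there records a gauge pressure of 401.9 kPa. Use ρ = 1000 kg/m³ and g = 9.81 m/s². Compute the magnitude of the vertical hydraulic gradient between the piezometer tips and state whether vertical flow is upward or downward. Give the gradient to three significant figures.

Total head at OW-9: h = 803.70 m (water level in the standpipe).
Pressure head at OW-13: ψ = P/(ρg) = 401.9×1000 / (1000 × 9.81) = 40.97 m.
Total head at OW-13: h = z + ψ = 759.76 + 40.97 = 800.73 m.
Δh = h(OW-9) − h(OW-13) = 803.70 − 800.73 = 2.97 m.
Vertical separation Δz = 775.91 − 759.76 = 16.15 m.
|i_v| = |Δh| / Δz = 2.97 / 16.15 = 0.184.
Head is higher in the shallow piezometer, so vertical flow is downward (recharge condition).

|i_v| ≈ 0.184; vertical flow is downward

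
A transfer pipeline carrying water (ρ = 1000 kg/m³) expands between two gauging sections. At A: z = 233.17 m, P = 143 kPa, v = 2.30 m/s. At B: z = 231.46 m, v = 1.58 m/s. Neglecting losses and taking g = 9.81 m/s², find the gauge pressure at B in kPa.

P₂ ≈ 161 kPa

Pressure head at A: ψ₁ = P₁/(ρg) = 143×1000 / (1000 × 9.81) = 14.58 m.
Velocity heads: v₁²/2g = 2.30²/19.62 = 0.270 m; v₂²/2g = 1.58²/19.62 = 0.127 m.
Total head H = z₁ + ψ₁ + v₁²/2g = 233.17 + 14.58 + 0.270 = 248.02 m.
ψ₂ = H − z₂ − v₂²/2g = 248.02 − 231.46 − 0.127 = 16.43 m.
P₂ = ρgψ₂ = 1000 × 9.81 × 16.43 ≈ 161 kPa.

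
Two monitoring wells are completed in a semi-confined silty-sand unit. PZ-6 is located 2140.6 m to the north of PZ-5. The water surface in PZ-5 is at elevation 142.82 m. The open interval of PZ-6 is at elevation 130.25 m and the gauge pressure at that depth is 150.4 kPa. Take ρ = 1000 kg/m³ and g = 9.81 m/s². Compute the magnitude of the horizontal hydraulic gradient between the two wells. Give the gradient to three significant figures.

Total head at PZ-5: h = 142.82 m (water level in the piezometer is the total head).
Pressure head at PZ-6: ψ = P/(ρg) = 150.4×1000 / (1000 × 9.81) = 15.33 m.
Total head at PZ-6: h = z + ψ = 130.25 + 15.33 = 145.58 m.
Head difference: h(PZ-5) − h(PZ-6) = 142.82 − 145.58 = -2.76 m.
Hydraulic gradient: i = |Δh| / L = 2.76 / 2140.6 = 0.00129.

i ≈ 0.00129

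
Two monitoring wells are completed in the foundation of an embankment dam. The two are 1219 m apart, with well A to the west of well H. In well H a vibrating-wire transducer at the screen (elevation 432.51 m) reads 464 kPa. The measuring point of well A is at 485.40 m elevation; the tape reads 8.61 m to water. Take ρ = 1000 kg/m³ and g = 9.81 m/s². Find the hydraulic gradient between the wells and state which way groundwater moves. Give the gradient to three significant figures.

Pressure head at well H: ψ = P/(ρg) = 464×1000 / (1000 × 9.81) = 47.30 m.
Total head at well H: h = z + ψ = 432.51 + 47.30 = 479.81 m.
Total head at well A: h = 485.40 − 8.61 = 476.79 m.
Head difference: h(well H) − h(well A) = 479.81 − 476.79 = 3.02 m.
Hydraulic gradient: i = |Δh| / L = 3.02 / 1219 = 0.00248.
Flow is from higher to lower head: from well H toward well A, i.e. toward the west.

i ≈ 0.00248; groundwater flows toward the west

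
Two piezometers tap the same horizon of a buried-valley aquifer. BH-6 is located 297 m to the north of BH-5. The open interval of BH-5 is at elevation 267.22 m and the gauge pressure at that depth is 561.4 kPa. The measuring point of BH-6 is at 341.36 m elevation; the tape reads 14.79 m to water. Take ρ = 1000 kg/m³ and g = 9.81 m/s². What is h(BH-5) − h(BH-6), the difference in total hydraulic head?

Δh ≈ -2.12 m

Pressure head at BH-5: ψ = P/(ρg) = 561.4×1000 / (1000 × 9.81) = 57.23 m.
Total head at BH-5: h = z + ψ = 267.22 + 57.23 = 324.45 m.
Total head at BH-6: h = 341.36 − 14.79 = 326.57 m.
Head difference: h(BH-5) − h(BH-6) = 324.45 − 326.57 = -2.12 m.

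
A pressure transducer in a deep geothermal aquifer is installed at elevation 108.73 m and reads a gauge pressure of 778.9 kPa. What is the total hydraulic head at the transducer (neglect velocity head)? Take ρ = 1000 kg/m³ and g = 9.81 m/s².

h ≈ 188.13 m

ψ = P/(ρg) = 778.9×1000 / (1000 × 9.81) = 79.40 m.
h = z + ψ = 108.73 + 79.40 = 188.13 m.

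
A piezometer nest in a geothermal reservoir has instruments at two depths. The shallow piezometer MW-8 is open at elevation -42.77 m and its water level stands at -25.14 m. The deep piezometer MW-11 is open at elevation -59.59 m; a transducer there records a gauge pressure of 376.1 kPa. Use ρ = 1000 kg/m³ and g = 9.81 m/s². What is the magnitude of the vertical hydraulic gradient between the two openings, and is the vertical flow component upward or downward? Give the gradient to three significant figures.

Total head at MW-8: h = -25.14 m (water level in the standpipe).
Pressure head at MW-11: ψ = P/(ρg) = 376.1×1000 / (1000 × 9.81) = 38.34 m.
Total head at MW-11: h = z + ψ = -59.59 + 38.34 = -21.25 m.
Δh = h(MW-8) − h(MW-11) = -25.14 − (-21.25) = -3.89 m.
Vertical separation Δz = -42.77 − (-59.59) = 16.82 m.
|i_v| = |Δh| / Δz = 3.89 / 16.82 = 0.231.
Head is higher in the deep piezometer, so vertical flow is upward (discharge condition).

|i_v| ≈ 0.231; vertical flow is upward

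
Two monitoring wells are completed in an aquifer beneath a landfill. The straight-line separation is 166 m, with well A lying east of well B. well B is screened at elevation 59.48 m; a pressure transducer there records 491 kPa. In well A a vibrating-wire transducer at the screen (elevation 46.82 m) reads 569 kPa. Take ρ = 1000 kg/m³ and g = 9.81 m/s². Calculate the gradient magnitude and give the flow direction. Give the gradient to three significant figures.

i ≈ 0.0284; groundwater flows toward the east

Pressure head at well B: ψ = P/(ρg) = 491×1000 / (1000 × 9.81) = 50.05 m.
Total head at well B: h = z + ψ = 59.48 + 50.05 = 109.53 m.
Pressure head at well A: ψ = P/(ρg) = 569×1000 / (1000 × 9.81) = 58.00 m.
Total head at well A: h = z + ψ = 46.82 + 58.00 = 104.82 m.
Head difference: h(well B) − h(well A) = 109.53 − 104.82 = 4.71 m.
Hydraulic gradient: i = |Δh| / L = 4.71 / 166 = 0.0284.
Flow is from higher to lower head: from well B toward well A, i.e. toward the east.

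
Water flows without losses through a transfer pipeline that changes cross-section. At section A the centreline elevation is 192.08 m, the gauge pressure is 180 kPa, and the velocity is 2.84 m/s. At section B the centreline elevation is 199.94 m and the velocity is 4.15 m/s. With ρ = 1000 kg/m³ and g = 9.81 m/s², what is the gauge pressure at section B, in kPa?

P₂ ≈ 98.3 kPa

Pressure head at A: ψ₁ = P₁/(ρg) = 180×1000 / (1000 × 9.81) = 18.35 m.
Velocity heads: v₁²/2g = 2.84²/19.62 = 0.411 m; v₂²/2g = 4.15²/19.62 = 0.878 m.
Total head H = z₁ + ψ₁ + v₁²/2g = 192.08 + 18.35 + 0.411 = 210.84 m.
ψ₂ = H − z₂ − v₂²/2g = 210.84 − 199.94 − 0.878 = 10.02 m.
P₂ = ρgψ₂ = 1000 × 9.81 × 10.02 ≈ 98.3 kPa.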